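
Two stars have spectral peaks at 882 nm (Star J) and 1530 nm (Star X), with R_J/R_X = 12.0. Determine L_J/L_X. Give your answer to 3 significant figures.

1.30×10^3

Wien's law gives T ∝ 1/λ_max, so T_J/T_X = λ_X/λ_J = 1530/882 = 1.735.
Then L ∝ R²T⁴ gives L_J/L_X = (12.0)² × (1.735)⁴ = 144.0 × 9.055 = 1304.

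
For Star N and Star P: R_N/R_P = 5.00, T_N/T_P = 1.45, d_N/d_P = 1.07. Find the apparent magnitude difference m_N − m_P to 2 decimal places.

-4.96

L_N/L_P = (5.00)²(1.45)⁴ = 110.5.
F_N/F_P = (L_N/L_P)/(d_N/d_P)² = 110.5/1.145 = 96.53.
m_N − m_P = −2.5 log₁₀(96.53) = -4.96.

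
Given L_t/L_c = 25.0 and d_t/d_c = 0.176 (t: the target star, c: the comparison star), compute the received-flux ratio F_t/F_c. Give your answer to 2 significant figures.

F = L/(4πd²), so F_t/F_c = (L_t/L_c) / (d_t/d_c)²
= 25.0 / (0.176)² = 25.0 / 0.03098 = 807.1.

8.1×10^2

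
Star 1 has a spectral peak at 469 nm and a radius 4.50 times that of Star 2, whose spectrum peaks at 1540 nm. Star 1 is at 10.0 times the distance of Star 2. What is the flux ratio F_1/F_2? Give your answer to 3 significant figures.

Wien's law: T_1/T_2 = λ_2/λ_1 = 1540/469 = 3.284.
L_1/L_2 = (R_1/R_2)²(T_1/T_2)⁴ = (4.50)²(3.284)⁴ = 2354.
F_1/F_2 = (L_1/L_2)/(d_1/d_2)² = 2354/(10.0)² = 23.54.

23.5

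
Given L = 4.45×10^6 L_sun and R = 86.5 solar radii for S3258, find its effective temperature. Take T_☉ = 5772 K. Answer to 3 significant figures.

T/T_☉ = (L/L_☉)^(1/4) / (R/R_☉)^(1/2)
T = 5772 × (4.45×10^6)^(1/4) / √(86.5) = 5772 × 45.93 / 9.301 = 2.850×10^4 K.

2.85×10^4 K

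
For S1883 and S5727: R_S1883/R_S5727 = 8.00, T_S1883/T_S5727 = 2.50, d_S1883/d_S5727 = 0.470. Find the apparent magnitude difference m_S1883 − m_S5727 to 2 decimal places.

-10.13

L_S1883/L_S5727 = (8.00)²(2.50)⁴ = 2500.
F_S1883/F_S5727 = (L_S1883/L_S5727)/(d_S1883/d_S5727)² = 2500/0.2209 = 1.132×10^4.
m_S1883 − m_S5727 = −2.5 log₁₀(1.132×10^4) = -10.13.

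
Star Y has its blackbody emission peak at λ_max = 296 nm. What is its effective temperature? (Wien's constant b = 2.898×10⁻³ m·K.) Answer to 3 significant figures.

T = b/λ_max = 2.898×10⁻³ / (296×10⁻⁹) = 9791 K.

9.79×10^3 K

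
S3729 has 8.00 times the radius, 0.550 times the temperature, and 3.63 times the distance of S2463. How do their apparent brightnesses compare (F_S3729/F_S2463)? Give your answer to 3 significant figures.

L_S3729/L_S2463 = (R_S3729/R_S2463)²(T_S3729/T_S2463)⁴ = (8.00)² × (0.550)⁴ = 5.856.
F_S3729/F_S2463 = (L_S3729/L_S2463)/(d_S3729/d_S2463)² = 5.856 / (3.63)² = 0.4444.

0.444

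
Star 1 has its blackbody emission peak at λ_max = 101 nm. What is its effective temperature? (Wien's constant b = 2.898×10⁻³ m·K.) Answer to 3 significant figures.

2.87×10^4 K

T = b/λ_max = 2.898×10⁻³ / (101×10⁻⁹) = 2.869×10^4 K.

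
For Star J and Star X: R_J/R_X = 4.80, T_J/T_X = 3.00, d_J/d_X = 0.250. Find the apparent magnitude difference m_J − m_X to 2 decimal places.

-11.19

L_J/L_X = (4.80)²(3.00)⁴ = 1866.
F_J/F_X = (L_J/L_X)/(d_J/d_X)² = 1866/0.06250 = 2.986×10^4.
m_J − m_X = −2.5 log₁₀(2.986×10^4) = -11.19.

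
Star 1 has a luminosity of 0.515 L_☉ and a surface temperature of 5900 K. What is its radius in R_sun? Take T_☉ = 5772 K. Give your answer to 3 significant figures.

R/R_☉ = √(L/L_☉) / (T/T_☉)² = √(0.515) / (1.022)²
       = 0.7176 / 1.045 = 0.6868.

0.687 R_sun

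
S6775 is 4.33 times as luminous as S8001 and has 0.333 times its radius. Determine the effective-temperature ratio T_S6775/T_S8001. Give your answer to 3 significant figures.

2.50

L ∝ R²T⁴ gives T ∝ (L/R²)^(1/4), so
T_S6775/T_S8001 = (4.33 / 0.333²)^(1/4) = (39.05)^(1/4) = 2.500.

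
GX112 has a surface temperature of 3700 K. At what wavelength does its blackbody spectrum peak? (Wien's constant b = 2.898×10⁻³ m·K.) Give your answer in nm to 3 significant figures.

λ_max = b/T = 2.898×10⁻³ / 3700 = 7.83×10^-7 m = 783.2 nm.

783 nm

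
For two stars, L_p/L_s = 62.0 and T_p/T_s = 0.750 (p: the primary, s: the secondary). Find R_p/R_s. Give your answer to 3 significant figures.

L ∝ R²T⁴ gives R ∝ √L / T², so
R_p/R_s = √(62.0) / (0.750)² = 7.874 / 0.5625 = 14.00.

14.0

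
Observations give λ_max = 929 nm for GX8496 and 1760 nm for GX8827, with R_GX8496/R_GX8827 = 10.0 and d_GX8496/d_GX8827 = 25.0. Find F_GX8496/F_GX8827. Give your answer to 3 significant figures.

Wien's law: T_GX8496/T_GX8827 = λ_GX8827/λ_GX8496 = 1760/929 = 1.895.
L_GX8496/L_GX8827 = (R_GX8496/R_GX8827)²(T_GX8496/T_GX8827)⁴ = (10.0)²(1.895)⁴ = 1288.
F_GX8496/F_GX8827 = (L_GX8496/L_GX8827)/(d_GX8496/d_GX8827)² = 1288/(25.0)² = 2.061.

2.06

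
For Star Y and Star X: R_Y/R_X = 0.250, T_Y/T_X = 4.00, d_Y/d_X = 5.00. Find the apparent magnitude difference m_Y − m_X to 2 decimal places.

L_Y/L_X = (0.250)²(4.00)⁴ = 16.00.
F_Y/F_X = (L_Y/L_X)/(d_Y/d_X)² = 16.00/25.00 = 0.6400.
m_Y − m_X = −2.5 log₁₀(0.6400) = 0.48.

0.48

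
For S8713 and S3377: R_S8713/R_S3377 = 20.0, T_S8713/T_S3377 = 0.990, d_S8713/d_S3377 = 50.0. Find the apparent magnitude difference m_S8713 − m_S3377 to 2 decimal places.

2.03

L_S8713/L_S3377 = (20.0)²(0.990)⁴ = 384.2.
F_S8713/F_S3377 = (L_S8713/L_S3377)/(d_S8713/d_S3377)² = 384.2/2500 = 0.1537.
m_S8713 − m_S3377 = −2.5 log₁₀(0.1537) = 2.03.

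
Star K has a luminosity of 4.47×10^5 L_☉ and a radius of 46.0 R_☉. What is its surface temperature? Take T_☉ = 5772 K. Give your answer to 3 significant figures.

2.20×10^4 K

T/T_☉ = (L/L_☉)^(1/4) / (R/R_☉)^(1/2)
T = 5772 × (4.47×10^5)^(1/4) / √(46.0) = 5772 × 25.86 / 6.782 = 2.201×10^4 K.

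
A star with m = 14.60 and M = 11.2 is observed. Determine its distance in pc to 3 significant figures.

m − M = 5 log₁₀(d/10 pc)
14.60 − (11.2) = 3.40 = 5 log₁₀(d/10)
d = 10 × 10^(3.40/5) = 10 × 10^0.680 = 47.86 pc.

47.9 pc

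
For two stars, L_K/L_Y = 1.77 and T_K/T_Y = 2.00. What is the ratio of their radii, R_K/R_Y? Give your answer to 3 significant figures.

L ∝ R²T⁴ gives R ∝ √L / T², so
R_K/R_Y = √(1.77) / (2.00)² = 1.330 / 4.000 = 0.3326.

0.333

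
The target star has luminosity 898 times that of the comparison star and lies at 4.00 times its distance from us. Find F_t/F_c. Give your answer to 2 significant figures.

56

F = L/(4πd²), so F_t/F_c = (L_t/L_c) / (d_t/d_c)²
= 898 / (4.00)² = 898 / 16.00 = 56.12.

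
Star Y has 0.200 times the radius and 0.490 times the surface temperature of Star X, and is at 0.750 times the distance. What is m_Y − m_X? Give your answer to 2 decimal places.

5.97

L_Y/L_X = (0.200)²(0.490)⁴ = 0.002306.
F_Y/F_X = (L_Y/L_X)/(d_Y/d_X)² = 0.002306/0.5625 = 0.004099.
m_Y − m_X = −2.5 log₁₀(0.004099) = 5.97.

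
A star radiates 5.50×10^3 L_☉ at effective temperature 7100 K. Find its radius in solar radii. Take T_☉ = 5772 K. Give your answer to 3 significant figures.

49.0 solar radii

R/R_☉ = √(L/L_☉) / (T/T_☉)² = √(5.50×10^3) / (1.230)²
       = 74.16 / 1.513 = 49.01.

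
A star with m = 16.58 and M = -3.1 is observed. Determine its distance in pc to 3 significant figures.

8.63×10^4 pc

m − M = 5 log₁₀(d/10 pc)
16.58 − (-3.1) = 19.68 = 5 log₁₀(d/10)
d = 10 × 10^(19.68/5) = 10 × 10^3.936 = 8.630×10^4 pc.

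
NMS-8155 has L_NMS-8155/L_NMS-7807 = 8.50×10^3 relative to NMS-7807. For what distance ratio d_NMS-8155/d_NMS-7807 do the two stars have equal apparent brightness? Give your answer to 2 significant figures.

Equal flux requires L_NMS-8155/d_NMS-8155² = L_NMS-7807/d_NMS-7807², so d_NMS-8155/d_NMS-7807 = √(L_NMS-8155/L_NMS-7807)
= √(8.50×10^3) = 92.20.

92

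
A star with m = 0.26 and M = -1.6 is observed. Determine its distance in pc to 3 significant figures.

m − M = 5 log₁₀(d/10 pc)
0.26 − (-1.6) = 1.86 = 5 log₁₀(d/10)
d = 10 × 10^(1.86/5) = 10 × 10^0.372 = 23.55 pc.

23.6 pc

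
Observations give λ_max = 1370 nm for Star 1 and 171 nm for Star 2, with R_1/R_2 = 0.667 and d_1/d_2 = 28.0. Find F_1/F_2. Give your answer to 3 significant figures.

1.38×10^-7

Wien's law: T_1/T_2 = λ_2/λ_1 = 171/1370 = 0.1248.
L_1/L_2 = (R_1/R_2)²(T_1/T_2)⁴ = (0.667)²(0.1248)⁴ = 1.080×10^-4.
F_1/F_2 = (L_1/L_2)/(d_1/d_2)² = 1.080×10^-4/(28.0)² = 1.377×10^-7.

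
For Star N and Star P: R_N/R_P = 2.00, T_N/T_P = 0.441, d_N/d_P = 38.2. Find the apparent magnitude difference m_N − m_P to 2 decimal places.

9.96

L_N/L_P = (2.00)²(0.441)⁴ = 0.1513.
F_N/F_P = (L_N/L_P)/(d_N/d_P)² = 0.1513/1459 = 1.037×10^-4.
m_N − m_P = −2.5 log₁₀(1.037×10^-4) = 9.96.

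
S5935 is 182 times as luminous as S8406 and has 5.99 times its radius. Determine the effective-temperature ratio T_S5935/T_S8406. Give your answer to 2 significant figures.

1.5

L ∝ R²T⁴ gives T ∝ (L/R²)^(1/4), so
T_S5935/T_S8406 = (182 / 5.99²)^(1/4) = (5.072)^(1/4) = 1.501.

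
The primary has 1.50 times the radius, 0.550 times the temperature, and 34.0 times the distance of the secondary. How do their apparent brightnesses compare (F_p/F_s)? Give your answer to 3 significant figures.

1.78×10^-4

L_p/L_s = (R_p/R_s)²(T_p/T_s)⁴ = (1.50)² × (0.550)⁴ = 0.2059.
F_p/F_s = (L_p/L_s)/(d_p/d_s)² = 0.2059 / (34.0)² = 1.781×10^-4.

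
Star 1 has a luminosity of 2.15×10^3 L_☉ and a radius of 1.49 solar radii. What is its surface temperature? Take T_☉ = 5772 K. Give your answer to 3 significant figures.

3.22×10^4 K

T/T_☉ = (L/L_☉)^(1/4) / (R/R_☉)^(1/2)
T = 5772 × (2.15×10^3)^(1/4) / √(1.49) = 5772 × 6.809 / 1.221 = 3.220×10^4 K.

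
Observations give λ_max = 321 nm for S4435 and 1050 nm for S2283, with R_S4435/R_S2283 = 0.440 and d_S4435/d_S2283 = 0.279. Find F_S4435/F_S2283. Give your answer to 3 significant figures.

Wien's law: T_S4435/T_S2283 = λ_S2283/λ_S4435 = 1050/321 = 3.271.
L_S4435/L_S2283 = (R_S4435/R_S2283)²(T_S4435/T_S2283)⁴ = (0.440)²(3.271)⁴ = 22.16.
F_S4435/F_S2283 = (L_S4435/L_S2283)/(d_S4435/d_S2283)² = 22.16/(0.279)² = 284.7.

285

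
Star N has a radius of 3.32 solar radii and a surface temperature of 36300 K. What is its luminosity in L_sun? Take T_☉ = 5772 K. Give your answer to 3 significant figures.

L/L_☉ = (R/R_☉)² (T/T_☉)⁴ = (3.32)² × (36300/5772)⁴
       = 11.02 × (6.289)⁴ = 11.02 × 1564 = 1.724×10^4.

1.72×10^4 L_sun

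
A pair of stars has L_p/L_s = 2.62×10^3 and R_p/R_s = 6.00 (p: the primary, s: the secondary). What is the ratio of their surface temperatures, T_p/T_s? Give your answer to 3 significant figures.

2.92

L ∝ R²T⁴ gives T ∝ (L/R²)^(1/4), so
T_p/T_s = (2.62×10^3 / 6.00²)^(1/4) = (72.78)^(1/4) = 2.921.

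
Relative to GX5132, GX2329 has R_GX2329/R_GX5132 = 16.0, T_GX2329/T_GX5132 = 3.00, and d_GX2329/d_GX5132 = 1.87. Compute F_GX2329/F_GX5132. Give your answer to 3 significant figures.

5.93×10^3

L_GX2329/L_GX5132 = (R_GX2329/R_GX5132)²(T_GX2329/T_GX5132)⁴ = (16.0)² × (3.00)⁴ = 2.074×10^4.
F_GX2329/F_GX5132 = (L_GX2329/L_GX5132)/(d_GX2329/d_GX5132)² = 2.074×10^4 / (1.87)² = 5930.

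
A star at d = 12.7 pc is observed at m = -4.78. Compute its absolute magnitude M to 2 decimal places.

M = m − 5 log₁₀(d/10 pc) = -4.78 − 5 log₁₀(12.7/10)
  = -4.78 − 5 × 0.104 = -4.78 − 0.52 = -5.30.

-5.30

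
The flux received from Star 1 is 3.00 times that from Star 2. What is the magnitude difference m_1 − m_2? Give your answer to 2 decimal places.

m_1 − m_2 = −2.5 log₁₀(F_1/F_2) = −2.5 log₁₀(3.00) = −2.5 × (0.477) = -1.193.

-1.19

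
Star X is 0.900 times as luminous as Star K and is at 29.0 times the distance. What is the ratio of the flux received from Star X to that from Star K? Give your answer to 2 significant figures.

0.0011

F = L/(4πd²), so F_X/F_K = (L_X/L_K) / (d_X/d_K)²
= 0.900 / (29.0)² = 0.900 / 841.0 = 0.001070.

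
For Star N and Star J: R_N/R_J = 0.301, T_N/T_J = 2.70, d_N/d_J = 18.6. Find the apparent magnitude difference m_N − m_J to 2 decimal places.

L_N/L_J = (0.301)²(2.70)⁴ = 4.815.
F_N/F_J = (L_N/L_J)/(d_N/d_J)² = 4.815/346.0 = 0.01392.
m_N − m_J = −2.5 log₁₀(0.01392) = 4.64.

4.64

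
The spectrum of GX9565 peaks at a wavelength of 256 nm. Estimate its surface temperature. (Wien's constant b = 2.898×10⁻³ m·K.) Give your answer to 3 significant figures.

1.13×10^4 K

T = b/λ_max = 2.898×10⁻³ / (256×10⁻⁹) = 1.132×10^4 K.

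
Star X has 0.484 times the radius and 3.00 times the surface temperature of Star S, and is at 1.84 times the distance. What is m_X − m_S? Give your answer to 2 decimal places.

L_X/L_S = (0.484)²(3.00)⁴ = 18.97.
F_X/F_S = (L_X/L_S)/(d_X/d_S)² = 18.97/3.386 = 5.605.
m_X − m_S = −2.5 log₁₀(5.605) = -1.87.

-1.87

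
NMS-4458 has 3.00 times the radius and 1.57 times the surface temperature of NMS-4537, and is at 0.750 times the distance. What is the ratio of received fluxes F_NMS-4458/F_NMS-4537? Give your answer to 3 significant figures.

97.2

L_NMS-4458/L_NMS-4537 = (R_NMS-4458/R_NMS-4537)²(T_NMS-4458/T_NMS-4537)⁴ = (3.00)² × (1.57)⁴ = 54.68.
F_NMS-4458/F_NMS-4537 = (L_NMS-4458/L_NMS-4537)/(d_NMS-4458/d_NMS-4537)² = 54.68 / (0.750)² = 97.21.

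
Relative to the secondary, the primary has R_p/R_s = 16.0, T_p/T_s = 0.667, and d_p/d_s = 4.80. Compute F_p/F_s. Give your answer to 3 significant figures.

2.20

L_p/L_s = (R_p/R_s)²(T_p/T_s)⁴ = (16.0)² × (0.667)⁴ = 50.67.
F_p/F_s = (L_p/L_s)/(d_p/d_s)² = 50.67 / (4.80)² = 2.199.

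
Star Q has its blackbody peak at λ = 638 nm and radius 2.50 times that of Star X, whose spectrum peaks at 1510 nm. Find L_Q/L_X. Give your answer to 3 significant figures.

196

Wien's law gives T ∝ 1/λ_max, so T_Q/T_X = λ_X/λ_Q = 1510/638 = 2.367.
Then L ∝ R²T⁴ gives L_Q/L_X = (2.50)² × (2.367)⁴ = 6.250 × 31.38 = 196.1.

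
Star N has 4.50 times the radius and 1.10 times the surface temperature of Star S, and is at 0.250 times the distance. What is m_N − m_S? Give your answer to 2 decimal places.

-6.69

L_N/L_S = (4.50)²(1.10)⁴ = 29.65.
F_N/F_S = (L_N/L_S)/(d_N/d_S)² = 29.65/0.06250 = 474.4.
m_N − m_S = −2.5 log₁₀(474.4) = -6.69.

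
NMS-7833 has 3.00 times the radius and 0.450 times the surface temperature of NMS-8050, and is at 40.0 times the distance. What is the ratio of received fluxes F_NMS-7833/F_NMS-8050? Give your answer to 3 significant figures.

2.31×10^-4

L_NMS-7833/L_NMS-8050 = (R_NMS-7833/R_NMS-8050)²(T_NMS-7833/T_NMS-8050)⁴ = (3.00)² × (0.450)⁴ = 0.3691.
F_NMS-7833/F_NMS-8050 = (L_NMS-7833/L_NMS-8050)/(d_NMS-7833/d_NMS-8050)² = 0.3691 / (40.0)² = 2.307×10^-4.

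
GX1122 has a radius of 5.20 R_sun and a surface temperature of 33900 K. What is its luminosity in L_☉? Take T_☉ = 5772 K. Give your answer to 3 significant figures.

3.22×10^4 L_☉

L/L_☉ = (R/R_☉)² (T/T_☉)⁴ = (5.20)² × (33900/5772)⁴
       = 27.04 × (5.873)⁴ = 27.04 × 1190 = 3.217×10^4.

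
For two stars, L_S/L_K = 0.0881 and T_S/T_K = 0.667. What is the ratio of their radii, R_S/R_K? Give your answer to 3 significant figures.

L ∝ R²T⁴ gives R ∝ √L / T², so
R_S/R_K = √(0.0881) / (0.667)² = 0.2968 / 0.4449 = 0.6672.

0.667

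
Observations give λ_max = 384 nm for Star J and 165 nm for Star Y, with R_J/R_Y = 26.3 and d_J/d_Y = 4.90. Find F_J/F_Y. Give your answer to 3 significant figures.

Wien's law: T_J/T_Y = λ_Y/λ_J = 165/384 = 0.4297.
L_J/L_Y = (R_J/R_Y)²(T_J/T_Y)⁴ = (26.3)²(0.4297)⁴ = 23.58.
F_J/F_Y = (L_J/L_Y)/(d_J/d_Y)² = 23.58/(4.90)² = 0.9820.

0.982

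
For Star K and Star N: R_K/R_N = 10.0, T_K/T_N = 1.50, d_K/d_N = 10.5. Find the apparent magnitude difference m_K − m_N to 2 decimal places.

L_K/L_N = (10.0)²(1.50)⁴ = 506.2.
F_K/F_N = (L_K/L_N)/(d_K/d_N)² = 506.2/110.2 = 4.592.
m_K − m_N = −2.5 log₁₀(4.592) = -1.65.

-1.65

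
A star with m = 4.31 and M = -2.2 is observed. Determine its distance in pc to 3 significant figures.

m − M = 5 log₁₀(d/10 pc)
4.31 − (-2.2) = 6.51 = 5 log₁₀(d/10)
d = 10 × 10^(6.51/5) = 10 × 10^1.302 = 200.4 pc.

200 pc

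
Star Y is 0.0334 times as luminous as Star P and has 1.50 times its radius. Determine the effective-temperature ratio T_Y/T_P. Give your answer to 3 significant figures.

0.349

L ∝ R²T⁴ gives T ∝ (L/R²)^(1/4), so
T_Y/T_P = (0.0334 / 1.50²)^(1/4) = (0.01484)^(1/4) = 0.3491.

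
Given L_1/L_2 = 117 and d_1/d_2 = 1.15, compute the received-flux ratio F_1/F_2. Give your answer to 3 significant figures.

88.5

F = L/(4πd²), so F_1/F_2 = (L_1/L_2) / (d_1/d_2)²
= 117 / (1.15)² = 117 / 1.322 = 88.47.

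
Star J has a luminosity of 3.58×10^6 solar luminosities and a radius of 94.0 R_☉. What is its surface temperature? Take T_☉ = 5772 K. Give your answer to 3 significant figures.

T/T_☉ = (L/L_☉)^(1/4) / (R/R_☉)^(1/2)
T = 5772 × (3.58×10^6)^(1/4) / √(94.0) = 5772 × 43.50 / 9.695 = 2.590×10^4 K.

2.59×10^4 K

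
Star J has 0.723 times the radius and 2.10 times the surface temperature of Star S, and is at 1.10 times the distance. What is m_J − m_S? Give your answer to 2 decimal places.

-2.31

L_J/L_S = (0.723)²(2.10)⁴ = 10.17.
F_J/F_S = (L_J/L_S)/(d_J/d_S)² = 10.17/1.210 = 8.402.
m_J − m_S = −2.5 log₁₀(8.402) = -2.31.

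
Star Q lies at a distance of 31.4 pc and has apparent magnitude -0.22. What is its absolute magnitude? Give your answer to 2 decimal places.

M = m − 5 log₁₀(d/10 pc) = -0.22 − 5 log₁₀(31.4/10)
  = -0.22 − 5 × 0.497 = -0.22 − 2.48 = -2.70.

-2.70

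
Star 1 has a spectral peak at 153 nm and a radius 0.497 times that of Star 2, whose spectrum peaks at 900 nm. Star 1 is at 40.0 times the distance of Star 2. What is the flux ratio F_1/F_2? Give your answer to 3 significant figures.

0.185

Wien's law: T_1/T_2 = λ_2/λ_1 = 900/153 = 5.882.
L_1/L_2 = (R_1/R_2)²(T_1/T_2)⁴ = (0.497)²(5.882)⁴ = 295.7.
F_1/F_2 = (L_1/L_2)/(d_1/d_2)² = 295.7/(40.0)² = 0.1848.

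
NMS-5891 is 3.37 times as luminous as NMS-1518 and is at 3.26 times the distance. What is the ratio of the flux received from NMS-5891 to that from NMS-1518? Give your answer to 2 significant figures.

F = L/(4πd²), so F_NMS-5891/F_NMS-1518 = (L_NMS-5891/L_NMS-1518) / (d_NMS-5891/d_NMS-1518)²
= 3.37 / (3.26)² = 3.37 / 10.63 = 0.3171.

0.32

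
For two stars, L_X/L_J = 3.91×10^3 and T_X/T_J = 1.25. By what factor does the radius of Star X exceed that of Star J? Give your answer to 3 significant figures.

40.0

L ∝ R²T⁴ gives R ∝ √L / T², so
R_X/R_J = √(3.91×10^3) / (1.25)² = 62.53 / 1.562 = 40.02.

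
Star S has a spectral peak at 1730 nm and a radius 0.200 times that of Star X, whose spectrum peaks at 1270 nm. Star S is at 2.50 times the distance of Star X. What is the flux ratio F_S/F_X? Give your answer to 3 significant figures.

Wien's law: T_S/T_X = λ_X/λ_S = 1270/1730 = 0.7341.
L_S/L_X = (R_S/R_X)²(T_S/T_X)⁴ = (0.200)²(0.7341)⁴ = 0.01162.
F_S/F_X = (L_S/L_X)/(d_S/d_X)² = 0.01162/(2.50)² = 0.001859.

0.00186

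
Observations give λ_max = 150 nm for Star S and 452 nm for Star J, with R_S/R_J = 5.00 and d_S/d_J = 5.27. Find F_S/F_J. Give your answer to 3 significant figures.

74.2

Wien's law: T_S/T_J = λ_J/λ_S = 452/150 = 3.013.
L_S/L_J = (R_S/R_J)²(T_S/T_J)⁴ = (5.00)²(3.013)⁴ = 2061.
F_S/F_J = (L_S/L_J)/(d_S/d_J)² = 2061/(5.27)² = 74.22.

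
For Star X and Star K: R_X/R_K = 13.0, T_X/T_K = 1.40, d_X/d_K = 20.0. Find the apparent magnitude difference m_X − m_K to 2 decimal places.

-0.53

L_X/L_K = (13.0)²(1.40)⁴ = 649.2.
F_X/F_K = (L_X/L_K)/(d_X/d_K)² = 649.2/400.0 = 1.623.
m_X − m_K = −2.5 log₁₀(1.623) = -0.53.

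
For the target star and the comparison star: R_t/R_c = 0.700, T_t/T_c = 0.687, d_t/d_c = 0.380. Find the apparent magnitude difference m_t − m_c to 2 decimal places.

0.30

L_t/L_c = (0.700)²(0.687)⁴ = 0.1091.
F_t/F_c = (L_t/L_c)/(d_t/d_c)² = 0.1091/0.1444 = 0.7559.
m_t − m_c = −2.5 log₁₀(0.7559) = 0.30.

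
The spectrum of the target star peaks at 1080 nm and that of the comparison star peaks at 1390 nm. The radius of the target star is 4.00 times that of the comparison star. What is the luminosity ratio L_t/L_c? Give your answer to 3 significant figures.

Wien's law gives T ∝ 1/λ_max, so T_t/T_c = λ_c/λ_t = 1390/1080 = 1.287.
Then L ∝ R²T⁴ gives L_t/L_c = (4.00)² × (1.287)⁴ = 16.00 × 2.744 = 43.90.

43.9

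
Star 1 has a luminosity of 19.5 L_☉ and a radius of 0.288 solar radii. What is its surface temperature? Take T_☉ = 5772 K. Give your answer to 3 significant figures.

T/T_☉ = (L/L_☉)^(1/4) / (R/R_☉)^(1/2)
T = 5772 × (19.5)^(1/4) / √(0.288) = 5772 × 2.101 / 0.5367 = 2.260×10^4 K.

2.26×10^4 K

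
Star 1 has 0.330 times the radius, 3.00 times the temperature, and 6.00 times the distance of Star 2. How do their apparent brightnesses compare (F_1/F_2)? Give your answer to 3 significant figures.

0.245

L_1/L_2 = (R_1/R_2)²(T_1/T_2)⁴ = (0.330)² × (3.00)⁴ = 8.821.
F_1/F_2 = (L_1/L_2)/(d_1/d_2)² = 8.821 / (6.00)² = 0.2450.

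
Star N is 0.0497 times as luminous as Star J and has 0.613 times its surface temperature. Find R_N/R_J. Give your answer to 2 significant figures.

0.59

L ∝ R²T⁴ gives R ∝ √L / T², so
R_N/R_J = √(0.0497) / (0.613)² = 0.2229 / 0.3758 = 0.5933.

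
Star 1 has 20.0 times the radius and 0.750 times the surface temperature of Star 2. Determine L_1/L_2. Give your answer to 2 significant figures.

1.3×10^2

From the Stefan–Boltzmann law, L ∝ R²T⁴, so
L_1/L_2 = (R_1/R_2)² (T_1/T_2)⁴ = (20.0)² × (0.750)⁴ = 400.0 × 0.3164 = 126.6.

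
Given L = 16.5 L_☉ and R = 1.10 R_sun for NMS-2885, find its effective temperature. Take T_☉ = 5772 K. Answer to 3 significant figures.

1.11×10^4 K

T/T_☉ = (L/L_☉)^(1/4) / (R/R_☉)^(1/2)
T = 5772 × (16.5)^(1/4) / √(1.10) = 5772 × 2.015 / 1.049 = 1.109×10^4 K.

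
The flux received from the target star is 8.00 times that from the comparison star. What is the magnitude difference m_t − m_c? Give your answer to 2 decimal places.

m_t − m_c = −2.5 log₁₀(F_t/F_c) = −2.5 log₁₀(8.00) = −2.5 × (0.903) = -2.258.

-2.26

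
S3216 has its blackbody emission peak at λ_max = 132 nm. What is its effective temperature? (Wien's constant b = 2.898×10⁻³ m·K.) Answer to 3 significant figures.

2.20×10^4 K

T = b/λ_max = 2.898×10⁻³ / (132×10⁻⁹) = 2.195×10^4 K.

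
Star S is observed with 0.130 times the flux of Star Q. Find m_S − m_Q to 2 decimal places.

m_S − m_Q = −2.5 log₁₀(F_S/F_Q) = −2.5 log₁₀(0.130) = −2.5 × (-0.886) = 2.215.

2.22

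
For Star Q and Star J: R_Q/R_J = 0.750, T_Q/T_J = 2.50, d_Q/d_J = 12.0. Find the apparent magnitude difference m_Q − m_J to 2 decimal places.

L_Q/L_J = (0.750)²(2.50)⁴ = 21.97.
F_Q/F_J = (L_Q/L_J)/(d_Q/d_J)² = 21.97/144.0 = 0.1526.
m_Q − m_J = −2.5 log₁₀(0.1526) = 2.04.

2.04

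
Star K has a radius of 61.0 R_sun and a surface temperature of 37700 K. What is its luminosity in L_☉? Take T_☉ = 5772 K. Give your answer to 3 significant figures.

L/L_☉ = (R/R_☉)² (T/T_☉)⁴ = (61.0)² × (37700/5772)⁴
       = 3721 × (6.532)⁴ = 3721 × 1820 = 6.772×10^6.

6.77×10^6 L_☉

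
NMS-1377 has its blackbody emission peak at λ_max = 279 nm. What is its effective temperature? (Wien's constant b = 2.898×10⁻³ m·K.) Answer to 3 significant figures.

T = b/λ_max = 2.898×10⁻³ / (279×10⁻⁹) = 1.039×10^4 K.

1.04×10^4 K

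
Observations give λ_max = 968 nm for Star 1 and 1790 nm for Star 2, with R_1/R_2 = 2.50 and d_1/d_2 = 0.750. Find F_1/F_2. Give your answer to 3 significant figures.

130

Wien's law: T_1/T_2 = λ_2/λ_1 = 1790/968 = 1.849.
L_1/L_2 = (R_1/R_2)²(T_1/T_2)⁴ = (2.50)²(1.849)⁴ = 73.08.
F_1/F_2 = (L_1/L_2)/(d_1/d_2)² = 73.08/(0.750)² = 129.9.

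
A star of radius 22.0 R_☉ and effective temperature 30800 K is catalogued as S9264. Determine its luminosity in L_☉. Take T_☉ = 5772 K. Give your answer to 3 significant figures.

3.92×10^5 L_☉

L/L_☉ = (R/R_☉)² (T/T_☉)⁴ = (22.0)² × (30800/5772)⁴
       = 484.0 × (5.336)⁴ = 484.0 × 810.8 = 3.924×10^5.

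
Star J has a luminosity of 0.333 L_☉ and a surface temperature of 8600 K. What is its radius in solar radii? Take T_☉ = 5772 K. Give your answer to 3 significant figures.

R/R_☉ = √(L/L_☉) / (T/T_☉)² = √(0.333) / (1.490)²
       = 0.5771 / 2.220 = 0.2599.

0.260 solar radii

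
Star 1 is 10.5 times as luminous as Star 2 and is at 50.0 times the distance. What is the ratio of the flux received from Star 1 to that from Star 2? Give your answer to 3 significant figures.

0.00420

F = L/(4πd²), so F_1/F_2 = (L_1/L_2) / (d_1/d_2)²
= 10.5 / (50.0)² = 10.5 / 2500 = 0.004200.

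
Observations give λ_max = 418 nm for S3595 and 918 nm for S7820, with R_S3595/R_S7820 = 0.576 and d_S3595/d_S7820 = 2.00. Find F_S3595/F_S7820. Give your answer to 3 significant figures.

1.93

Wien's law: T_S3595/T_S7820 = λ_S7820/λ_S3595 = 918/418 = 2.196.
L_S3595/L_S7820 = (R_S3595/R_S7820)²(T_S3595/T_S7820)⁴ = (0.576)²(2.196)⁴ = 7.718.
F_S3595/F_S7820 = (L_S3595/L_S7820)/(d_S3595/d_S7820)² = 7.718/(2.00)² = 1.930.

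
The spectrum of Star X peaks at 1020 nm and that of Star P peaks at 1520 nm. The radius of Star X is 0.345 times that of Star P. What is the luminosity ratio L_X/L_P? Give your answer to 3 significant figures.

0.587

Wien's law gives T ∝ 1/λ_max, so T_X/T_P = λ_P/λ_X = 1520/1020 = 1.490.
Then L ∝ R²T⁴ gives L_X/L_P = (0.345)² × (1.490)⁴ = 0.1190 × 4.931 = 0.5870.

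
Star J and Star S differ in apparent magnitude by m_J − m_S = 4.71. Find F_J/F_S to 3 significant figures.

F_J/F_S = 10^(−(m_J − m_S)/2.5) = 10^(-4.71/2.5) = 10^-1.884 = 0.01306.

0.0131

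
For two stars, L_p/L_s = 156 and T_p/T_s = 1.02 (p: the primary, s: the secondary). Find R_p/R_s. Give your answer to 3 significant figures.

12.0

L ∝ R²T⁴ gives R ∝ √L / T², so
R_p/R_s = √(156) / (1.02)² = 12.49 / 1.040 = 12.00.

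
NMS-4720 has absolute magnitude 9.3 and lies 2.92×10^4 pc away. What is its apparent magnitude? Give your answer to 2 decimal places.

m = M + 5 log₁₀(d/10 pc) = 9.3 + 5 log₁₀(2.92×10^4/10)
  = 9.3 + 5 × 3.465 = 9.3 + 17.33 = 26.63.

26.63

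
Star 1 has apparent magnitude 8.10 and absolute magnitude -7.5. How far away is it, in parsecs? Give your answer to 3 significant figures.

m − M = 5 log₁₀(d/10 pc)
8.10 − (-7.5) = 15.60 = 5 log₁₀(d/10)
d = 10 × 10^(15.60/5) = 10 × 10^3.120 = 1.318×10^4 pc.

1.32×10^4 pc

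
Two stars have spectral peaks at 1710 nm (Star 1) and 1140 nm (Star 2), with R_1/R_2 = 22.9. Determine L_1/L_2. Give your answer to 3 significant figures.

104

Wien's law gives T ∝ 1/λ_max, so T_1/T_2 = λ_2/λ_1 = 1140/1710 = 0.6667.
Then L ∝ R²T⁴ gives L_1/L_2 = (22.9)² × (0.6667)⁴ = 524.4 × 0.1975 = 103.6.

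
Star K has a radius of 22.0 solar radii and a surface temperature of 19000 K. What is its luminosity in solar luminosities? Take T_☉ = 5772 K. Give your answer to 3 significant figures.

5.68×10^4 solar luminosities

L/L_☉ = (R/R_☉)² (T/T_☉)⁴ = (22.0)² × (19000/5772)⁴
       = 484.0 × (3.292)⁴ = 484.0 × 117.4 = 5.683×10^4.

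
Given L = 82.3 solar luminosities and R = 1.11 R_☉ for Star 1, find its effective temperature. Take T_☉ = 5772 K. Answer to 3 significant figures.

1.65×10^4 K

T/T_☉ = (L/L_☉)^(1/4) / (R/R_☉)^(1/2)
T = 5772 × (82.3)^(1/4) / √(1.11) = 5772 × 3.012 / 1.054 = 1.650×10^4 K.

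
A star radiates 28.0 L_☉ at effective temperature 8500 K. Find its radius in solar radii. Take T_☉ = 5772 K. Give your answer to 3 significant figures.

2.44 solar radii

R/R_☉ = √(L/L_☉) / (T/T_☉)² = √(28.0) / (1.473)²
       = 5.292 / 2.169 = 2.440.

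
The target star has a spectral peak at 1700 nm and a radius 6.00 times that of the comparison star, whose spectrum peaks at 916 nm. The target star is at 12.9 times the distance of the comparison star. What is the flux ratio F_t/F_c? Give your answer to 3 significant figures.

Wien's law: T_t/T_c = λ_c/λ_t = 916/1700 = 0.5388.
L_t/L_c = (R_t/R_c)²(T_t/T_c)⁴ = (6.00)²(0.5388)⁴ = 3.035.
F_t/F_c = (L_t/L_c)/(d_t/d_c)² = 3.035/(12.9)² = 0.01824.

0.0182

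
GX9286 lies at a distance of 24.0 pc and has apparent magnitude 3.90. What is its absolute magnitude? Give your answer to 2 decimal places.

2.00

M = m − 5 log₁₀(d/10 pc) = 3.90 − 5 log₁₀(24.0/10)
  = 3.90 − 5 × 0.380 = 3.90 − 1.90 = 2.00.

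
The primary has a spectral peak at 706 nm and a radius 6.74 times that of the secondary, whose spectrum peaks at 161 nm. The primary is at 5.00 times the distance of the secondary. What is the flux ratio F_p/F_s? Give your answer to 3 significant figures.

0.00491

Wien's law: T_p/T_s = λ_s/λ_p = 161/706 = 0.2280.
L_p/L_s = (R_p/R_s)²(T_p/T_s)⁴ = (6.74)²(0.2280)⁴ = 0.1229.
F_p/F_s = (L_p/L_s)/(d_p/d_s)² = 0.1229/(5.00)² = 0.004914.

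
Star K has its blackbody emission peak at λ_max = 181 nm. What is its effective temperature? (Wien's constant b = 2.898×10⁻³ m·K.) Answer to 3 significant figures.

T = b/λ_max = 2.898×10⁻³ / (181×10⁻⁹) = 1.601×10^4 K.

1.60×10^4 K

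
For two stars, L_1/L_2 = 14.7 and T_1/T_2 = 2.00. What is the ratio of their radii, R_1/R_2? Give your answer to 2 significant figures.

L ∝ R²T⁴ gives R ∝ √L / T², so
R_1/R_2 = √(14.7) / (2.00)² = 3.834 / 4.000 = 0.9585.

0.96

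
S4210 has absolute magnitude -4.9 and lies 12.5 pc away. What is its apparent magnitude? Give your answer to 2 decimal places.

-4.42

m = M + 5 log₁₀(d/10 pc) = -4.9 + 5 log₁₀(12.5/10)
  = -4.9 + 5 × 0.097 = -4.9 + 0.48 = -4.42.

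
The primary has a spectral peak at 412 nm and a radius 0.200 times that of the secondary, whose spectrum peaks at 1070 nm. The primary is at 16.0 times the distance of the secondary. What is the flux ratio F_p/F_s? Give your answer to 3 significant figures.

0.00711

Wien's law: T_p/T_s = λ_s/λ_p = 1070/412 = 2.597.
L_p/L_s = (R_p/R_s)²(T_p/T_s)⁴ = (0.200)²(2.597)⁴ = 1.820.
F_p/F_s = (L_p/L_s)/(d_p/d_s)² = 1.820/(16.0)² = 0.007108.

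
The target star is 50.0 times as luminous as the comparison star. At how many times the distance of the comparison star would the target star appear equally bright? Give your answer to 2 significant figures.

7.1

Equal flux requires L_t/d_t² = L_c/d_c², so d_t/d_c = √(L_t/L_c)
= √(50.0) = 7.071.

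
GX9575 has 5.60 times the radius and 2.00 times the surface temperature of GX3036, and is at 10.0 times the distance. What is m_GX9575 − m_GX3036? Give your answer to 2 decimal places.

-1.75

L_GX9575/L_GX3036 = (5.60)²(2.00)⁴ = 501.8.
F_GX9575/F_GX3036 = (L_GX9575/L_GX3036)/(d_GX9575/d_GX3036)² = 501.8/100.0 = 5.018.
m_GX9575 − m_GX3036 = −2.5 log₁₀(5.018) = -1.75.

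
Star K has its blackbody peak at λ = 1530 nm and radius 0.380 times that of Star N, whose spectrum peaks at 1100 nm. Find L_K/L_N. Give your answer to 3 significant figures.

Wien's law gives T ∝ 1/λ_max, so T_K/T_N = λ_N/λ_K = 1100/1530 = 0.7190.
Then L ∝ R²T⁴ gives L_K/L_N = (0.380)² × (0.7190)⁴ = 0.1444 × 0.2672 = 0.03858.

0.0386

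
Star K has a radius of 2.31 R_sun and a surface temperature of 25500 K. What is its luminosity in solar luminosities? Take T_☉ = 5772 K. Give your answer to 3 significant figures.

L/L_☉ = (R/R_☉)² (T/T_☉)⁴ = (2.31)² × (25500/5772)⁴
       = 5.336 × (4.418)⁴ = 5.336 × 380.9 = 2033.

2.03×10^3 solar luminosities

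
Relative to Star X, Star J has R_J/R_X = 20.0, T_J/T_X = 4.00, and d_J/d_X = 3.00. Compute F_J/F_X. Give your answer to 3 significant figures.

1.14×10^4

L_J/L_X = (R_J/R_X)²(T_J/T_X)⁴ = (20.0)² × (4.00)⁴ = 1.024×10^5.
F_J/F_X = (L_J/L_X)/(d_J/d_X)² = 1.024×10^5 / (3.00)² = 1.138×10^4.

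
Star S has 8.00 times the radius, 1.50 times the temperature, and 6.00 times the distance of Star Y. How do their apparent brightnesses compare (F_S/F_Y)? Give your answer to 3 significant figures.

L_S/L_Y = (R_S/R_Y)²(T_S/T_Y)⁴ = (8.00)² × (1.50)⁴ = 324.0.
F_S/F_Y = (L_S/L_Y)/(d_S/d_Y)² = 324.0 / (6.00)² = 9.000.

9.00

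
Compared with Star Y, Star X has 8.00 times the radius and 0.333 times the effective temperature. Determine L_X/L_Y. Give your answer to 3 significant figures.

From the Stefan–Boltzmann law, L ∝ R²T⁴, so
L_X/L_Y = (R_X/R_Y)² (T_X/T_Y)⁴ = (8.00)² × (0.333)⁴ = 64.00 × 0.01230 = 0.7870.

0.787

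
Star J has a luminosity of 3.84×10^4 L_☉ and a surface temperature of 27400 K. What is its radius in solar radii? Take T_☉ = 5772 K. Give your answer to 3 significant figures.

8.70 solar radii

R/R_☉ = √(L/L_☉) / (T/T_☉)² = √(3.84×10^4) / (4.747)²
       = 196.0 / 22.53 = 8.696.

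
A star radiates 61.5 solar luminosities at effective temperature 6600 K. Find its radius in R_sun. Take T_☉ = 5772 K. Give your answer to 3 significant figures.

R/R_☉ = √(L/L_☉) / (T/T_☉)² = √(61.5) / (1.143)²
       = 7.842 / 1.307 = 5.998.

6.00 R_sun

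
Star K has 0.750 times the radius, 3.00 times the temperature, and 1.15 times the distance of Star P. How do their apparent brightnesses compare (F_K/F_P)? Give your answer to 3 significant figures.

L_K/L_P = (R_K/R_P)²(T_K/T_P)⁴ = (0.750)² × (3.00)⁴ = 45.56.
F_K/F_P = (L_K/L_P)/(d_K/d_P)² = 45.56 / (1.15)² = 34.45.

34.5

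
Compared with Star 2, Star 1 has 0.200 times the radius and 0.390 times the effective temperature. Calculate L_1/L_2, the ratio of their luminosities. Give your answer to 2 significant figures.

9.3×10^-4

From the Stefan–Boltzmann law, L ∝ R²T⁴, so
L_1/L_2 = (R_1/R_2)² (T_1/T_2)⁴ = (0.200)² × (0.390)⁴ = 0.04000 × 0.02313 = 9.254×10^-4.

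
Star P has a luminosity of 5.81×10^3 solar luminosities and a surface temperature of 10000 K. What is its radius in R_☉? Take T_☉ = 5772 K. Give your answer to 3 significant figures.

R/R_☉ = √(L/L_☉) / (T/T_☉)² = √(5.81×10^3) / (1.733)²
       = 76.22 / 3.002 = 25.39.

25.4 R_☉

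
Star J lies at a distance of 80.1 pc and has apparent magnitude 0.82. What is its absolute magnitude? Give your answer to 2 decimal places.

M = m − 5 log₁₀(d/10 pc) = 0.82 − 5 log₁₀(80.1/10)
  = 0.82 − 5 × 0.904 = 0.82 − 4.52 = -3.70.

-3.70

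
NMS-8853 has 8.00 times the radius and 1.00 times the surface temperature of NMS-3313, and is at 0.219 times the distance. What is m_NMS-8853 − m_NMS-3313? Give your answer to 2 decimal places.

L_NMS-8853/L_NMS-3313 = (8.00)²(1.00)⁴ = 64.00.
F_NMS-8853/F_NMS-3313 = (L_NMS-8853/L_NMS-3313)/(d_NMS-8853/d_NMS-3313)² = 64.00/0.04796 = 1334.
m_NMS-8853 − m_NMS-3313 = −2.5 log₁₀(1334) = -7.81.

-7.81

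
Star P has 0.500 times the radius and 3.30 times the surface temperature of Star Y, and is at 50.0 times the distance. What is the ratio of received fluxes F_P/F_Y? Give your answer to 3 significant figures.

L_P/L_Y = (R_P/R_Y)²(T_P/T_Y)⁴ = (0.500)² × (3.30)⁴ = 29.65.
F_P/F_Y = (L_P/L_Y)/(d_P/d_Y)² = 29.65 / (50.0)² = 0.01186.

0.0119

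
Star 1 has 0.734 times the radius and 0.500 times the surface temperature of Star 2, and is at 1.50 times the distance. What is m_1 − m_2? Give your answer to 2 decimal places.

4.56

L_1/L_2 = (0.734)²(0.500)⁴ = 0.03367.
F_1/F_2 = (L_1/L_2)/(d_1/d_2)² = 0.03367/2.250 = 0.01497.
m_1 − m_2 = −2.5 log₁₀(0.01497) = 4.56.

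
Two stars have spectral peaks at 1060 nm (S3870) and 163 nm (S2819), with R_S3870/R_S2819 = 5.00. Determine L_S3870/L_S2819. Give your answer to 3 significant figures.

0.0140

Wien's law gives T ∝ 1/λ_max, so T_S3870/T_S2819 = λ_S2819/λ_S3870 = 163/1060 = 0.1538.
Then L ∝ R²T⁴ gives L_S3870/L_S2819 = (5.00)² × (0.1538)⁴ = 25.00 × 5.591×10^-4 = 0.01398.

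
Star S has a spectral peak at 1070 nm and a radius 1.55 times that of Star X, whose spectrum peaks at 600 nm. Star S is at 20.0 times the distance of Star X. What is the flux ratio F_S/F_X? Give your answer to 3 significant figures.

5.94×10^-4

Wien's law: T_S/T_X = λ_X/λ_S = 600/1070 = 0.5607.
L_S/L_X = (R_S/R_X)²(T_S/T_X)⁴ = (1.55)²(0.5607)⁴ = 0.2375.
F_S/F_X = (L_S/L_X)/(d_S/d_X)² = 0.2375/(20.0)² = 5.938×10^-4.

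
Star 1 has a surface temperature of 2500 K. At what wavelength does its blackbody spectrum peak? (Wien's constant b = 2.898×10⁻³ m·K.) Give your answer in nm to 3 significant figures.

λ_max = b/T = 2.898×10⁻³ / 2500 = 1.16×10^-6 m = 1159 nm.

1.16×10^3 nm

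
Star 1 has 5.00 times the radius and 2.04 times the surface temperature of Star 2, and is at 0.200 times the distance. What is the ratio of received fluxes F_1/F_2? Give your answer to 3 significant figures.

1.08×10^4

L_1/L_2 = (R_1/R_2)²(T_1/T_2)⁴ = (5.00)² × (2.04)⁴ = 433.0.
F_1/F_2 = (L_1/L_2)/(d_1/d_2)² = 433.0 / (0.200)² = 1.082×10^4.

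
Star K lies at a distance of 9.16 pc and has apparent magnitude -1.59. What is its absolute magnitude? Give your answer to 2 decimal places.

-1.40

M = m − 5 log₁₀(d/10 pc) = -1.59 − 5 log₁₀(9.16/10)
  = -1.59 − 5 × -0.038 = -1.59 − -0.19 = -1.40.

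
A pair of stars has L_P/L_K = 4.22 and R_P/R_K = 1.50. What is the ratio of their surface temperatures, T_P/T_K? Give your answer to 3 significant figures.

1.17

L ∝ R²T⁴ gives T ∝ (L/R²)^(1/4), so
T_P/T_K = (4.22 / 1.50²)^(1/4) = (1.876)^(1/4) = 1.170.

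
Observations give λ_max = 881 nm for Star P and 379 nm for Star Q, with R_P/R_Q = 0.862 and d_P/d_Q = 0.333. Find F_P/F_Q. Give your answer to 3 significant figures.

Wien's law: T_P/T_Q = λ_Q/λ_P = 379/881 = 0.4302.
L_P/L_Q = (R_P/R_Q)²(T_P/T_Q)⁴ = (0.862)²(0.4302)⁴ = 0.02545.
F_P/F_Q = (L_P/L_Q)/(d_P/d_Q)² = 0.02545/(0.333)² = 0.2295.

0.229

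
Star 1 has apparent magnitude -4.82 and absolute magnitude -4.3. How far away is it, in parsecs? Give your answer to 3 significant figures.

7.87 pc

m − M = 5 log₁₀(d/10 pc)
-4.82 − (-4.3) = -0.52 = 5 log₁₀(d/10)
d = 10 × 10^(-0.52/5) = 10 × 10^-0.104 = 7.870 pc.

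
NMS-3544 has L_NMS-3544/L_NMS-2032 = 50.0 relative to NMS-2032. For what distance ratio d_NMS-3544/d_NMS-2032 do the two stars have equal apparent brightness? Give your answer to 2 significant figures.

Equal flux requires L_NMS-3544/d_NMS-3544² = L_NMS-2032/d_NMS-2032², so d_NMS-3544/d_NMS-2032 = √(L_NMS-3544/L_NMS-2032)
= √(50.0) = 7.071.

7.1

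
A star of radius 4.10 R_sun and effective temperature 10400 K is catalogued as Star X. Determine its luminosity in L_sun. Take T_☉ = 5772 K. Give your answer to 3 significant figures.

L/L_☉ = (R/R_☉)² (T/T_☉)⁴ = (4.10)² × (10400/5772)⁴
       = 16.81 × (1.802)⁴ = 16.81 × 10.54 = 177.2.

177 L_sun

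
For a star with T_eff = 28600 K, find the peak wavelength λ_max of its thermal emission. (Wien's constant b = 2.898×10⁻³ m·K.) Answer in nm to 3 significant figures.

101 nm

λ_max = b/T = 2.898×10⁻³ / 28600 = 1.01×10^-7 m = 101.3 nm.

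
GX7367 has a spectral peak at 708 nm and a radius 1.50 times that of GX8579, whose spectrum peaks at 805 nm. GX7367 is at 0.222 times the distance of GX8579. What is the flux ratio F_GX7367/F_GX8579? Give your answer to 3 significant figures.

76.3

Wien's law: T_GX7367/T_GX8579 = λ_GX8579/λ_GX7367 = 805/708 = 1.137.
L_GX7367/L_GX8579 = (R_GX7367/R_GX8579)²(T_GX7367/T_GX8579)⁴ = (1.50)²(1.137)⁴ = 3.760.
F_GX7367/F_GX8579 = (L_GX7367/L_GX8579)/(d_GX7367/d_GX8579)² = 3.760/(0.222)² = 76.30.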